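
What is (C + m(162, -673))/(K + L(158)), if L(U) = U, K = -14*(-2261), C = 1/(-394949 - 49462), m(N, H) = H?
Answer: -74772151/3534400683 ≈ -0.021156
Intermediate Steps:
C = -1/444411 (C = 1/(-444411) = -1/444411 ≈ -2.2502e-6)
K = 31654
(C + m(162, -673))/(K + L(158)) = (-1/444411 - 673)/(31654 + 158) = -299088604/444411/31812 = -299088604/444411*1/31812 = -74772151/3534400683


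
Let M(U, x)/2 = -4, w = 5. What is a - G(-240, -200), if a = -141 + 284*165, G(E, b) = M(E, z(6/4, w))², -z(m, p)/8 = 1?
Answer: 46655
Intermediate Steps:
z(m, p) = -8 (z(m, p) = -8*1 = -8)
M(U, x) = -8 (M(U, x) = 2*(-4) = -8)
G(E, b) = 64 (G(E, b) = (-8)² = 64)
a = 46719 (a = -141 + 46860 = 46719)
a - G(-240, -200) = 46719 - 1*64 = 46719 - 64 = 46655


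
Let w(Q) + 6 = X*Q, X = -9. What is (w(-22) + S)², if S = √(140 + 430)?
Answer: (192 + √570)² ≈ 46602.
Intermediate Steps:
S = √570 ≈ 23.875
w(Q) = -6 - 9*Q
(w(-22) + S)² = ((-6 - 9*(-22)) + √570)² = ((-6 + 198) + √570)² = (192 + √570)²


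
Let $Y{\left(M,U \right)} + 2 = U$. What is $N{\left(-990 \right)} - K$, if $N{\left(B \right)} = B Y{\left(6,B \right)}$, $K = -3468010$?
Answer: $4450090$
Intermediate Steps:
$Y{\left(M,U \right)} = -2 + U$
$N{\left(B \right)} = B \left(-2 + B\right)$
$N{\left(-990 \right)} - K = - 990 \left(-2 - 990\right) - -3468010 = \left(-990\right) \left(-992\right) + 3468010 = 982080 + 3468010 = 4450090$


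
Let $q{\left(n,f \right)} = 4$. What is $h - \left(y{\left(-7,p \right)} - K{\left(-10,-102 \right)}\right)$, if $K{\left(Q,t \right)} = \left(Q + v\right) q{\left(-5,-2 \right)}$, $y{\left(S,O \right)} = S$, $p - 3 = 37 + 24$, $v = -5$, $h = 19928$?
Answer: $19875$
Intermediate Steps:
$p = 64$ ($p = 3 + \left(37 + 24\right) = 3 + 61 = 64$)
$K{\left(Q,t \right)} = -20 + 4 Q$ ($K{\left(Q,t \right)} = \left(Q - 5\right) 4 = \left(-5 + Q\right) 4 = -20 + 4 Q$)
$h - \left(y{\left(-7,p \right)} - K{\left(-10,-102 \right)}\right) = 19928 - \left(-7 - \left(-20 + 4 \left(-10\right)\right)\right) = 19928 - \left(-7 - \left(-20 - 40\right)\right) = 19928 - \left(-7 - -60\right) = 19928 - \left(-7 + 60\right) = 19928 - 53 = 19875$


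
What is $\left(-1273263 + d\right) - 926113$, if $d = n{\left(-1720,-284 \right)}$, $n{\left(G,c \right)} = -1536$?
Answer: $-2200912$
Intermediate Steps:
$d = -1536$
$\left(-1273263 + d\right) - 926113 = \left(-1273263 - 1536\right) - 926113 = -1274799 - 926113 = -2200912$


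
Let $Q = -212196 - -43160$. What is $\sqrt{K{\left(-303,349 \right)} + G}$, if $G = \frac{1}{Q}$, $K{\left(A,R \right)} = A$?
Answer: $\frac{i \sqrt{2164417616431}}{84518} \approx 17.407 i$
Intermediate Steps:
$Q = -169036$ ($Q = -212196 + 43160 = -169036$)
$G = - \frac{1}{169036}$ ($G = \frac{1}{-169036} = - \frac{1}{169036} \approx -5.9159 \cdot 10^{-6}$)
$\sqrt{K{\left(-303,349 \right)} + G} = \sqrt{-303 - \frac{1}{169036}} = \sqrt{- \frac{51217909}{169036}} = \frac{i \sqrt{2164417616431}}{84518}$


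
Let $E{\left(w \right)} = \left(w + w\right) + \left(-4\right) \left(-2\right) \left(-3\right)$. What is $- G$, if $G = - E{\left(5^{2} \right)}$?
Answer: $26$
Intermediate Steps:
$E{\left(w \right)} = -24 + 2 w$ ($E{\left(w \right)} = 2 w + 8 \left(-3\right) = 2 w - 24 = -24 + 2 w$)
$G = -26$ ($G = - (-24 + 2 \cdot 5^{2}) = - (-24 + 2 \cdot 25) = - (-24 + 50) = \left(-1\right) 26 = -26$)
$- G = \left(-1\right) \left(-26\right) = 26$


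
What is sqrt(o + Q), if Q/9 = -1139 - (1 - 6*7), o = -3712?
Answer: I*sqrt(13594) ≈ 116.59*I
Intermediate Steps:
Q = -9882 (Q = 9*(-1139 - (1 - 6*7)) = 9*(-1139 - (1 - 42)) = 9*(-1139 - 1*(-41)) = 9*(-1139 + 41) = 9*(-1098) = -9882)
sqrt(o + Q) = sqrt(-3712 - 9882) = sqrt(-13594) = I*sqrt(13594)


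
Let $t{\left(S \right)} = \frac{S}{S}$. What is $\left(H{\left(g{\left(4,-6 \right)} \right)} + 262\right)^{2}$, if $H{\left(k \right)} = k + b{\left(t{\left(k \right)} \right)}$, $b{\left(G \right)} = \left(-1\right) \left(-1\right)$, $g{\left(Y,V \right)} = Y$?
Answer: $71289$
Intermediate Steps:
$t{\left(S \right)} = 1$
$b{\left(G \right)} = 1$
$H{\left(k \right)} = 1 + k$ ($H{\left(k \right)} = k + 1 = 1 + k$)
$\left(H{\left(g{\left(4,-6 \right)} \right)} + 262\right)^{2} = \left(\left(1 + 4\right) + 262\right)^{2} = \left(5 + 262\right)^{2} = 267^{2} = 71289$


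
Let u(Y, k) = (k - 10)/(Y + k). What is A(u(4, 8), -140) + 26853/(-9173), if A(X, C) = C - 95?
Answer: -2182508/9173 ≈ -237.93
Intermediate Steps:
u(Y, k) = (-10 + k)/(Y + k)
A(X, C) = -95 + C
A(u(4, 8), -140) + 26853/(-9173) = (-95 - 140) + 26853/(-9173) = -235 + 26853*(-1/9173) = -235 - 26853/9173 = -2182508/9173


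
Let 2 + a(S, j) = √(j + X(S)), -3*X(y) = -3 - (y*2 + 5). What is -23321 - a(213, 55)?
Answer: -23319 - √1797/3 ≈ -23333.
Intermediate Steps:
X(y) = 8/3 + 2*y/3 (X(y) = -(-3 - (y*2 + 5))/3 = -(-3 - (2*y + 5))/3 = -(-3 - (5 + 2*y))/3 = -(-3 + (-5 - 2*y))/3 = -(-8 - 2*y)/3 = 8/3 + 2*y/3)
a(S, j) = -2 + √(8/3 + j + 2*S/3) (a(S, j) = -2 + √(j + (8/3 + 2*S/3)) = -2 + √(8/3 + j + 2*S/3))
-23321 - a(213, 55) = -23321 - (-2 + √(24 + 6*213 + 9*55)/3) = -23321 - (-2 + √(24 + 1278 + 495)/3) = -23321 - (-2 + √1797/3) = -23321 + (2 - √1797/3) = -23319 - √1797/3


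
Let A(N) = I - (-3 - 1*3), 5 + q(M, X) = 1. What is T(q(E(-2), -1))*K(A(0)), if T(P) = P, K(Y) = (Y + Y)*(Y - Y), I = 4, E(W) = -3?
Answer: 0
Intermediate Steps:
q(M, X) = -4 (q(M, X) = -5 + 1 = -4)
A(N) = 10 (A(N) = 4 - (-3 - 1*3) = 4 - (-3 - 3) = 4 - 1*(-6) = 4 + 6 = 10)
K(Y) = 0 (K(Y) = (2*Y)*0 = 0)
T(q(E(-2), -1))*K(A(0)) = -4*0 = 0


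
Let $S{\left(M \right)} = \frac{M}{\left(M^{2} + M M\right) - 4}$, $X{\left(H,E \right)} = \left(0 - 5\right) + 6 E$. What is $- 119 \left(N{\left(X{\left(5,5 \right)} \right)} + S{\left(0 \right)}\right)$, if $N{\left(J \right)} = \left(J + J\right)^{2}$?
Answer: $-297500$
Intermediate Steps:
$X{\left(H,E \right)} = -5 + 6 E$ ($X{\left(H,E \right)} = \left(0 - 5\right) + 6 E = -5 + 6 E$)
$S{\left(M \right)} = \frac{M}{-4 + 2 M^{2}}$ ($S{\left(M \right)} = \frac{M}{\left(M^{2} + M^{2}\right) - 4} = \frac{M}{2 M^{2} - 4} = \frac{M}{-4 + 2 M^{2}}$)
$N{\left(J \right)} = 4 J^{2}$ ($N{\left(J \right)} = \left(2 J\right)^{2} = 4 J^{2}$)
$- 119 \left(N{\left(X{\left(5,5 \right)} \right)} + S{\left(0 \right)}\right) = - 119 \left(4 \left(-5 + 6 \cdot 5\right)^{2} + \frac{1}{2} \cdot 0 \frac{1}{-2 + 0^{2}}\right) = - 119 \left(4 \left(-5 + 30\right)^{2} + \frac{1}{2} \cdot 0 \frac{1}{-2 + 0}\right) = - 119 \left(4 \cdot 25^{2} + \frac{1}{2} \cdot 0 \frac{1}{-2}\right) = - 119 \left(4 \cdot 625 + \frac{1}{2} \cdot 0 \left(- \frac{1}{2}\right)\right) = - 119 \left(2500 + 0\right) = \left(-119\right) 2500 = -297500$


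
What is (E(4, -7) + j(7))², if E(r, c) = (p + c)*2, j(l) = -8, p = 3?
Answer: 256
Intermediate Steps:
E(r, c) = 6 + 2*c (E(r, c) = (3 + c)*2 = 6 + 2*c)
(E(4, -7) + j(7))² = ((6 + 2*(-7)) - 8)² = ((6 - 14) - 8)² = (-8 - 8)² = (-16)² = 256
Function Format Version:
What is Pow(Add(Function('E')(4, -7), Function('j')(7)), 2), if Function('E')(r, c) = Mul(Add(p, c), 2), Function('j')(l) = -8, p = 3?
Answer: 256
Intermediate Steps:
Function('E')(r, c) = Add(6, Mul(2, c)) (Function('E')(r, c) = Mul(Add(3, c), 2) = Add(6, Mul(2, c)))
Pow(Add(Function('E')(4, -7), Function('j')(7)), 2) = Pow(Add(Add(6, Mul(2, -7)), -8), 2) = Pow(Add(Add(6, -14), -8), 2) = Pow(Add(-8, -8), 2) = Pow(-16, 2) = 256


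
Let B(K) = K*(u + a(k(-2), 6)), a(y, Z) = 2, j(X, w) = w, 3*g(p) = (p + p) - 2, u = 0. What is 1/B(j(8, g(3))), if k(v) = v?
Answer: 3/8 ≈ 0.37500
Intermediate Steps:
g(p) = -⅔ + 2*p/3 (g(p) = ((p + p) - 2)/3 = (2*p - 2)/3 = (-2 + 2*p)/3 = -⅔ + 2*p/3)
B(K) = 2*K (B(K) = K*(0 + 2) = K*2 = 2*K)
1/B(j(8, g(3))) = 1/(2*(-⅔ + (⅔)*3)) = 1/(2*(-⅔ + 2)) = 1/(2*(4/3)) = 1/(8/3) = 3/8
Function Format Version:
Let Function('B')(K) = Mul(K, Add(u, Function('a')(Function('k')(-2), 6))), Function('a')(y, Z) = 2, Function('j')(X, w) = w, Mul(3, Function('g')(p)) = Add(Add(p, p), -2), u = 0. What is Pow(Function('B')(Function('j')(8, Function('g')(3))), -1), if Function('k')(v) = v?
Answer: Rational(3, 8) ≈ 0.37500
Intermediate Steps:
Function('g')(p) = Add(Rational(-2, 3), Mul(Rational(2, 3), p)) (Function('g')(p) = Mul(Rational(1, 3), Add(Add(p, p), -2)) = Mul(Rational(1, 3), Add(Mul(2, p), -2)) = Mul(Rational(1, 3), Add(-2, Mul(2, p))) = Add(Rational(-2, 3), Mul(Rational(2, 3), p)))
Function('B')(K) = Mul(2, K) (Function('B')(K) = Mul(K, Add(0, 2)) = Mul(K, 2) = Mul(2, K))
Pow(Function('B')(Function('j')(8, Function('g')(3))), -1) = Pow(Mul(2, Add(Rational(-2, 3), Mul(Rational(2, 3), 3))), -1) = Pow(Mul(2, Add(Rational(-2, 3), 2)), -1) = Pow(Mul(2, Rational(4, 3)), -1) = Pow(Rational(8, 3), -1) = Rational(3, 8)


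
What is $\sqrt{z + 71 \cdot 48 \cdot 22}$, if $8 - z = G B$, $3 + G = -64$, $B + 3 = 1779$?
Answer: $2 \sqrt{48494} \approx 440.43$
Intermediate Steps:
$B = 1776$ ($B = -3 + 1779 = 1776$)
$G = -67$ ($G = -3 - 64 = -67$)
$z = 119000$ ($z = 8 - \left(-67\right) 1776 = 8 - -118992 = 8 + 118992 = 119000$)
$\sqrt{z + 71 \cdot 48 \cdot 22} = \sqrt{119000 + 71 \cdot 48 \cdot 22} = \sqrt{119000 + 3408 \cdot 22} = \sqrt{119000 + 74976} = \sqrt{193976} = 2 \sqrt{48494}$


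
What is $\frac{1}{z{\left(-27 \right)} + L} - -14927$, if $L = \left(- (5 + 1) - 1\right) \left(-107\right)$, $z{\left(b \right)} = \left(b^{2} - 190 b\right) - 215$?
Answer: $\frac{95428312}{6393} \approx 14927.0$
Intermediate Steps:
$z{\left(b \right)} = -215 + b^{2} - 190 b$
$L = 749$ ($L = \left(\left(-1\right) 6 - 1\right) \left(-107\right) = \left(-6 - 1\right) \left(-107\right) = \left(-7\right) \left(-107\right) = 749$)
$\frac{1}{z{\left(-27 \right)} + L} - -14927 = \frac{1}{\left(-215 + \left(-27\right)^{2} - -5130\right) + 749} - -14927 = \frac{1}{\left(-215 + 729 + 5130\right) + 749} + 14927 = \frac{1}{5644 + 749} + 14927 = \frac{1}{6393} + 14927 = \frac{95428312}{6393}$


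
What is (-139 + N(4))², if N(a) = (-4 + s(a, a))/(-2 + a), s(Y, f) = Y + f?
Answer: 18769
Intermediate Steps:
N(a) = (-4 + 2*a)/(-2 + a) (N(a) = (-4 + (a + a))/(-2 + a) = (-4 + 2*a)/(-2 + a))
(-139 + N(4))² = (-139 + 2)² = (-137)² = 18769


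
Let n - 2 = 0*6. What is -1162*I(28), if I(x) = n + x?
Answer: -34860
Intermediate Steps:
n = 2 (n = 2 + 0*6 = 2 + 0 = 2)
I(x) = 2 + x
-1162*I(28) = -1162*(2 + 28) = -1162*30 = -34860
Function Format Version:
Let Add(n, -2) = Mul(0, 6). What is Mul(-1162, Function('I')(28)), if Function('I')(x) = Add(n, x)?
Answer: -34860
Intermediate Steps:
n = 2 (n = Add(2, Mul(0, 6)) = Add(2, 0) = 2)
Function('I')(x) = Add(2, x)
Mul(-1162, Function('I')(28)) = Mul(-1162, Add(2, 28)) = Mul(-1162, 30) = -34860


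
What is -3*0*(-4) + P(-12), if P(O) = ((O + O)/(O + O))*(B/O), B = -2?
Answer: ⅙ ≈ 0.16667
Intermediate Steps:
P(O) = -2/O (P(O) = ((O + O)/(O + O))*(-2/O) = ((2*O)/((2*O)))*(-2/O) = ((2*O)*(1/(2*O)))*(-2/O) = 1*(-2/O) = -2/O)
-3*0*(-4) + P(-12) = -3*0*(-4) - 2/(-12) = 0*(-4) - 2*(-1/12) = 0 + ⅙ = ⅙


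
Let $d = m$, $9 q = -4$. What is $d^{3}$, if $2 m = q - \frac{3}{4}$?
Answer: $- \frac{79507}{373248} \approx -0.21301$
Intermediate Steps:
$q = - \frac{4}{9}$ ($q = \frac{1}{9} \left(-4\right) = - \frac{4}{9} \approx -0.44444$)
$m = - \frac{43}{72}$ ($m = \frac{- \frac{4}{9} - \frac{3}{4}}{2} = \frac{1}{2} \left(- \frac{43}{36}\right) = - \frac{43}{72} \approx -0.59722$)
$d = - \frac{43}{72} \approx -0.59722$
$d^{3} = \left(- \frac{43}{72}\right)^{3} = - \frac{79507}{373248}$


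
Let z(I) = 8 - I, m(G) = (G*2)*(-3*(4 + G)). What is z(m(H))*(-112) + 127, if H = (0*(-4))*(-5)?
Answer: -769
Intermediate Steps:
H = 0 (H = 0*(-5) = 0)
m(G) = 2*G*(-12 - 3*G) (m(G) = (2*G)*(-12 - 3*G) = 2*G*(-12 - 3*G))
z(m(H))*(-112) + 127 = (8 - (-6)*0*(4 + 0))*(-112) + 127 = (8 - (-6)*0*4)*(-112) + 127 = (8 - 1*0)*(-112) + 127 = (8 + 0)*(-112) + 127 = 8*(-112) + 127 = -896 + 127 = -769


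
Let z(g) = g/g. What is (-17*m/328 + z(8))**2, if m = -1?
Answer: 119025/107584 ≈ 1.1063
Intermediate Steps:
z(g) = 1
(-17*m/328 + z(8))**2 = (-17*(-1)/328 + 1)**2 = (17*(1/328) + 1)**2 = (17/328 + 1)**2 = (345/328)**2 = 119025/107584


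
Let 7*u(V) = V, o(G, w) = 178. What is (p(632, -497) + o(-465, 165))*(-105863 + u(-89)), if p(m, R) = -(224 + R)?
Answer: -334249630/7 ≈ -4.7750e+7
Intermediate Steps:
p(m, R) = -224 - R
u(V) = V/7
(p(632, -497) + o(-465, 165))*(-105863 + u(-89)) = ((-224 - 1*(-497)) + 178)*(-105863 + (⅐)*(-89)) = ((-224 + 497) + 178)*(-105863 - 89/7) = (273 + 178)*(-741130/7) = 451*(-741130/7) = -334249630/7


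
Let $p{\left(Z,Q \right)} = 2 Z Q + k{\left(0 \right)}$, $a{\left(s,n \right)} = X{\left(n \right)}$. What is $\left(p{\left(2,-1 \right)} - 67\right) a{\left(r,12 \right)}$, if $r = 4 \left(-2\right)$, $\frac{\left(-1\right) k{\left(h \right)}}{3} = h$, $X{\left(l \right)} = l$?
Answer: $-852$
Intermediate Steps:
$k{\left(h \right)} = - 3 h$
$r = -8$
$a{\left(s,n \right)} = n$
$p{\left(Z,Q \right)} = 2 Q Z$ ($p{\left(Z,Q \right)} = 2 Z Q - 0 = 2 Q Z + 0 = 2 Q Z$)
$\left(p{\left(2,-1 \right)} - 67\right) a{\left(r,12 \right)} = \left(2 \left(-1\right) 2 - 67\right) 12 = \left(-4 - 67\right) 12 = \left(-71\right) 12 = -852$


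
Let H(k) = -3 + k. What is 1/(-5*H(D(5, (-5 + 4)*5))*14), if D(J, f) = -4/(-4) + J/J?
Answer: 1/70 ≈ 0.014286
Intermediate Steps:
D(J, f) = 2 (D(J, f) = -4*(-¼) + 1 = 1 + 1 = 2)
1/(-5*H(D(5, (-5 + 4)*5))*14) = 1/(-5*(-3 + 2)*14) = 1/(-5*(-1)*14) = 1/(5*14) = 1/70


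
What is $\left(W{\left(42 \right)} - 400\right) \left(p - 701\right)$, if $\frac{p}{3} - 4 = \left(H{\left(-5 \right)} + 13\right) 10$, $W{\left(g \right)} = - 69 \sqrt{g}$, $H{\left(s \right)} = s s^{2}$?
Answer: $1619600 + 279381 \sqrt{42} \approx 3.4302 \cdot 10^{6}$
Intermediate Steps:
$H{\left(s \right)} = s^{3}$
$p = -3348$ ($p = 12 + 3 \left(\left(-5\right)^{3} + 13\right) 10 = 12 + 3 \left(-125 + 13\right) 10 = 12 + 3 \left(\left(-112\right) 10\right) = 12 + 3 \left(-1120\right) = 12 - 3360 = -3348$)
$\left(W{\left(42 \right)} - 400\right) \left(p - 701\right) = \left(- 69 \sqrt{42} - 400\right) \left(-3348 - 701\right) = \left(-400 - 69 \sqrt{42}\right) \left(-4049\right) = 1619600 + 279381 \sqrt{42}$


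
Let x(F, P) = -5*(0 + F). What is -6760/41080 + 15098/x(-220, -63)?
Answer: 589221/43450 ≈ 13.561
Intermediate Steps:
x(F, P) = -5*F
-6760/41080 + 15098/x(-220, -63) = -6760/41080 + 15098/((-5*(-220))) = -6760*1/41080 + 15098/1100 = -13/79 + 15098*(1/1100) = -13/79 + 7549/550 = 589221/43450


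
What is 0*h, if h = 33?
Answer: 0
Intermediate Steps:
0*h = 0*33 = 0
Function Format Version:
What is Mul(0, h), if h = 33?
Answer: 0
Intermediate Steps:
Mul(0, h) = Mul(0, 33) = 0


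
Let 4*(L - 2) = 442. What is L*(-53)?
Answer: -11925/2 ≈ -5962.5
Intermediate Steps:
L = 225/2 (L = 2 + (¼)*442 = 2 + 221/2 = 225/2 ≈ 112.50)
L*(-53) = (225/2)*(-53) = -11925/2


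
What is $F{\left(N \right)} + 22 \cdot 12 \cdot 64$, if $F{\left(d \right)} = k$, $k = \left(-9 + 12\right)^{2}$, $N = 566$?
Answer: $16905$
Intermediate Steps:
$k = 9$ ($k = 3^{2} = 9$)
$F{\left(d \right)} = 9$
$F{\left(N \right)} + 22 \cdot 12 \cdot 64 = 9 + 22 \cdot 12 \cdot 64 = 9 + 264 \cdot 64 = 9 + 16896 = 16905$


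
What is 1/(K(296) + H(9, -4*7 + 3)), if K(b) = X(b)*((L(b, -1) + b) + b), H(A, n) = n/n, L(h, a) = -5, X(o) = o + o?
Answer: 1/347505 ≈ 2.8777e-6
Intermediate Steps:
X(o) = 2*o
H(A, n) = 1
K(b) = 2*b*(-5 + 2*b) (K(b) = (2*b)*((-5 + b) + b) = (2*b)*(-5 + 2*b) = 2*b*(-5 + 2*b))
1/(K(296) + H(9, -4*7 + 3)) = 1/(2*296*(-5 + 2*296) + 1) = 1/(2*296*(-5 + 592) + 1) = 1/(2*296*587 + 1) = 1/(347504 + 1) = 1/347505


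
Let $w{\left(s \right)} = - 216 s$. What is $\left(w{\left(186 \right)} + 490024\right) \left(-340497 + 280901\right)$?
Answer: $-26809141408$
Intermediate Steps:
$\left(w{\left(186 \right)} + 490024\right) \left(-340497 + 280901\right) = \left(\left(-216\right) 186 + 490024\right) \left(-340497 + 280901\right) = \left(-40176 + 490024\right) \left(-59596\right) = 449848 \left(-59596\right) = -26809141408$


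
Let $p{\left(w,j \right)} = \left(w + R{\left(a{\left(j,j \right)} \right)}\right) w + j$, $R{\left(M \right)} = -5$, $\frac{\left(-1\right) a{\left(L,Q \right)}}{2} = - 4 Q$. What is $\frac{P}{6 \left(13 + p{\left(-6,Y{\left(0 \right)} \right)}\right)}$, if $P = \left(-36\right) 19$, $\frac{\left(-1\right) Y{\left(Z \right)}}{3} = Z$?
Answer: $- \frac{114}{79} \approx -1.443$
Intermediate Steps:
$Y{\left(Z \right)} = - 3 Z$
$a{\left(L,Q \right)} = 8 Q$ ($a{\left(L,Q \right)} = - 2 \left(- 4 Q\right) = 8 Q$)
$p{\left(w,j \right)} = j + w \left(-5 + w\right)$ ($p{\left(w,j \right)} = \left(w - 5\right) w + j = \left(-5 + w\right) w + j = w \left(-5 + w\right) + j = j + w \left(-5 + w\right)$)
$P = -684$
$\frac{P}{6 \left(13 + p{\left(-6,Y{\left(0 \right)} \right)}\right)} = - \frac{684}{6 \left(13 - \left(-30 - \left(-6\right)^{2}\right)\right)} = - \frac{684}{6 \left(13 + \left(0 + 36 + 30\right)\right)} = - \frac{684}{6 \left(13 + 66\right)} = - \frac{684}{6 \cdot 79} = - \frac{684}{474} = \left(-684\right) \frac{1}{474} = - \frac{114}{79}$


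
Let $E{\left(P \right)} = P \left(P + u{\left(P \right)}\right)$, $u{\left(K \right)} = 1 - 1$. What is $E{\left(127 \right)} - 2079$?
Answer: $14050$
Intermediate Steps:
$u{\left(K \right)} = 0$
$E{\left(P \right)} = P^{2}$ ($E{\left(P \right)} = P \left(P + 0\right) = P P = P^{2}$)
$E{\left(127 \right)} - 2079 = 127^{2} - 2079 = 16129 - 2079 = 14050$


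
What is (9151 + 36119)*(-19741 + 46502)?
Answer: 1211470470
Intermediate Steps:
(9151 + 36119)*(-19741 + 46502) = 45270*26761 = 1211470470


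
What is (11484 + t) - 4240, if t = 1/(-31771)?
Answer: 230149123/31771 ≈ 7244.0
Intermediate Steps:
t = -1/31771 ≈ -3.1475e-5
(11484 + t) - 4240 = (11484 - 1/31771) - 4240 = 364858163/31771 - 4240 = 230149123/31771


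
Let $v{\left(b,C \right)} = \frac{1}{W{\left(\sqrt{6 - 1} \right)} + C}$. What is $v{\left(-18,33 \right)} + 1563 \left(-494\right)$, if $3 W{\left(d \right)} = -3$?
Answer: $- \frac{24707903}{32} \approx -7.7212 \cdot 10^{5}$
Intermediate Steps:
$W{\left(d \right)} = -1$ ($W{\left(d \right)} = \frac{1}{3} \left(-3\right) = -1$)
$v{\left(b,C \right)} = \frac{1}{-1 + C}$
$v{\left(-18,33 \right)} + 1563 \left(-494\right) = \frac{1}{-1 + 33} + 1563 \left(-494\right) = \frac{1}{32} - 772122 = - \frac{24707903}{32}$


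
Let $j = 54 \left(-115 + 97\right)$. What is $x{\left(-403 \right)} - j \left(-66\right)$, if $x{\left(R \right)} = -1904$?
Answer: $-66056$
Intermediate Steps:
$j = -972$ ($j = 54 \left(-18\right) = -972$)
$x{\left(-403 \right)} - j \left(-66\right) = -1904 - \left(-972\right) \left(-66\right) = -1904 - 64152 = -66056$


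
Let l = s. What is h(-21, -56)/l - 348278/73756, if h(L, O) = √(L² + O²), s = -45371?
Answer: -174139/36878 - 7*√73/45371 ≈ -4.7234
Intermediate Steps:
l = -45371
h(-21, -56)/l - 348278/73756 = √((-21)² + (-56)²)/(-45371) - 348278/73756 = √(441 + 3136)*(-1/45371) - 348278*1/73756 = √3577*(-1/45371) - 174139/36878 = (7*√73)*(-1/45371) - 174139/36878 = -7*√73/45371 - 174139/36878 = -174139/36878 - 7*√73/45371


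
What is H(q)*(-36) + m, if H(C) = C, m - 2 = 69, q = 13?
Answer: -397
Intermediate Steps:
m = 71 (m = 2 + 69 = 71)
H(q)*(-36) + m = 13*(-36) + 71 = -468 + 71 = -397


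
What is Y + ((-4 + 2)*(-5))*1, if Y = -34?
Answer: -24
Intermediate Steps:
Y + ((-4 + 2)*(-5))*1 = -34 + ((-4 + 2)*(-5))*1 = -34 - 2*(-5)*1 = -34 + 10*1 = -34 + 10 = -24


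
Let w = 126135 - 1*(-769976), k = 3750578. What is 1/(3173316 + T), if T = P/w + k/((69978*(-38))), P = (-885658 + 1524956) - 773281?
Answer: 1191453055602/3780855185982230047 ≈ 3.1513e-7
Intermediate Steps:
P = -133983 (P = 639298 - 773281 = -133983)
w = 896111 (w = 126135 + 769976 = 896111)
T = -1858608486185/1191453055602 (T = -133983/896111 + 3750578/((69978*(-38))) = -133983*1/896111 + 3750578/(-2659164) = -133983/896111 + 3750578*(-1/2659164) = -133983/896111 - 1875289/1329582 = -1858608486185/1191453055602 ≈ -1.5600)
1/(3173316 + T) = 1/(3173316 - 1858608486185/1191453055602) = 1/(3780855185982230047/1191453055602) = 1191453055602/3780855185982230047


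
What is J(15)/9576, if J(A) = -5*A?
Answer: -25/3192 ≈ -0.0078321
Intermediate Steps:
J(15)/9576 = -5*15/9576 = -75*1/9576 = -25/3192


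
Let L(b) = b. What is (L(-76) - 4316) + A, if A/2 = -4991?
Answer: -14374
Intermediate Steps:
A = -9982 (A = 2*(-4991) = -9982)
(L(-76) - 4316) + A = (-76 - 4316) - 9982 = -4392 - 9982 = -14374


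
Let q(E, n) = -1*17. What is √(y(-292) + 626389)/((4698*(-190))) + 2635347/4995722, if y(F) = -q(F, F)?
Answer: 2635347/4995722 - √626406/892620 ≈ 0.52663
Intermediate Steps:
q(E, n) = -17
y(F) = 17 (y(F) = -1*(-17) = 17)
√(y(-292) + 626389)/((4698*(-190))) + 2635347/4995722 = √(17 + 626389)/((4698*(-190))) + 2635347/4995722 = √626406/(-892620) + 2635347*(1/4995722) = √626406*(-1/892620) + 2635347/4995722 = -√626406/892620 + 2635347/4995722 = 2635347/4995722 - √626406/892620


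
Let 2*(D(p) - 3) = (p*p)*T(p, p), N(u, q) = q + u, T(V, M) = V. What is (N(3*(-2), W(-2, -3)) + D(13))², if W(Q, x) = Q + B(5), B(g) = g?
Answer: 4826809/4 ≈ 1.2067e+6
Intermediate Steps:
W(Q, x) = 5 + Q (W(Q, x) = Q + 5 = 5 + Q)
D(p) = 3 + p³/2 (D(p) = 3 + ((p*p)*p)/2 = 3 + (p²*p)/2 = 3 + p³/2)
(N(3*(-2), W(-2, -3)) + D(13))² = (((5 - 2) + 3*(-2)) + (3 + (½)*13³))² = ((3 - 6) + (3 + (½)*2197))² = (-3 + (3 + 2197/2))² = (-3 + 2203/2)² = (2197/2)² = 4826809/4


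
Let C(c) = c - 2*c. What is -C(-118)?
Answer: -118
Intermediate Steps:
C(c) = -c
-C(-118) = -(-1)*(-118) = -1*118 = -118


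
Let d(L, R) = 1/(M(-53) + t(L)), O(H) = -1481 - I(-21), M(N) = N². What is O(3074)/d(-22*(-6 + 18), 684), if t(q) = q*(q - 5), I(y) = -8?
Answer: -108744225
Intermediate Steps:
t(q) = q*(-5 + q)
O(H) = -1473 (O(H) = -1481 - 1*(-8) = -1481 + 8 = -1473)
d(L, R) = 1/(2809 + L*(-5 + L)) (d(L, R) = 1/((-53)² + L*(-5 + L)) = 1/(2809 + L*(-5 + L)))
O(3074)/d(-22*(-6 + 18), 684) = -(4137657 - 32406*(-6 + 18)*(-5 - 22*(-6 + 18))) = -1473/(1/(2809 + (-22*12)*(-5 - 22*12))) = -(4137657 - 388872*(-5 - 264)) = -1473/(1/(2809 - 264*(-269))) = -1473/(1/(2809 + 71016)) = -1473/(1/73825) = -1473/1/73825 = -1473*73825 = -108744225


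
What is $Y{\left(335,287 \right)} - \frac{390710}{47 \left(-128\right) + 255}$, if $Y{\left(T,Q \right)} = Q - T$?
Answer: $\frac{114182}{5761} \approx 19.82$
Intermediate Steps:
$Y{\left(335,287 \right)} - \frac{390710}{47 \left(-128\right) + 255} = \left(287 - 335\right) - \frac{390710}{47 \left(-128\right) + 255} = \left(287 - 335\right) - \frac{390710}{-6016 + 255} = -48 - \frac{390710}{-5761} = -48 - 390710 \left(- \frac{1}{5761}\right) = -48 - - \frac{390710}{5761} = -48 + \frac{390710}{5761} = \frac{114182}{5761}$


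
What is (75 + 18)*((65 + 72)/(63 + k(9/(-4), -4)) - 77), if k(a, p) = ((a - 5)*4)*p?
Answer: -1269078/179 ≈ -7089.8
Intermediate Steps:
k(a, p) = p*(-20 + 4*a) (k(a, p) = ((-5 + a)*4)*p = (-20 + 4*a)*p = p*(-20 + 4*a))
(75 + 18)*((65 + 72)/(63 + k(9/(-4), -4)) - 77) = (75 + 18)*((65 + 72)/(63 + 4*(-4)*(-5 + 9/(-4))) - 77) = 93*(137/(63 + 4*(-4)*(-5 + 9*(-¼))) - 77) = 93*(137/(63 + 4*(-4)*(-5 - 9/4)) - 77) = 93*(137/(63 + 4*(-4)*(-29/4)) - 77) = 93*(137/(63 + 116) - 77) = 93*(137/179 - 77) = 93*(-13646/179) = -1269078/179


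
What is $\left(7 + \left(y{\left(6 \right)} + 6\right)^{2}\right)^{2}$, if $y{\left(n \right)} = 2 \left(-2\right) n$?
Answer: $109561$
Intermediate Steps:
$y{\left(n \right)} = - 4 n$
$\left(7 + \left(y{\left(6 \right)} + 6\right)^{2}\right)^{2} = \left(7 + \left(\left(-4\right) 6 + 6\right)^{2}\right)^{2} = \left(7 + \left(-24 + 6\right)^{2}\right)^{2} = \left(7 + \left(-18\right)^{2}\right)^{2} = \left(7 + 324\right)^{2} = 331^{2} = 109561$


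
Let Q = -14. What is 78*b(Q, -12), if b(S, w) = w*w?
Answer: 11232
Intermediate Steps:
b(S, w) = w²
78*b(Q, -12) = 78*(-12)² = 78*144 = 11232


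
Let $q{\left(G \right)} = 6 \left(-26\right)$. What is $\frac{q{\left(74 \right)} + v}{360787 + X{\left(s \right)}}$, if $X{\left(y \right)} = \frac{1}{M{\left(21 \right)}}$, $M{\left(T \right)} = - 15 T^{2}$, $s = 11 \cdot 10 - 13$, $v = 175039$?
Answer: $\frac{1156851045}{2386606004} \approx 0.48473$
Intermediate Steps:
$s = 97$ ($s = 110 - 13 = 97$)
$q{\left(G \right)} = -156$
$X{\left(y \right)} = - \frac{1}{6615}$ ($X{\left(y \right)} = \frac{1}{\left(-15\right) 21^{2}} = \frac{1}{\left(-15\right) 441} = \frac{1}{-6615} = - \frac{1}{6615}$)
$\frac{q{\left(74 \right)} + v}{360787 + X{\left(s \right)}} = \frac{-156 + 175039}{360787 - \frac{1}{6615}} = \frac{174883}{\frac{2386606004}{6615}} = 174883 \cdot \frac{6615}{2386606004} = \frac{1156851045}{2386606004}$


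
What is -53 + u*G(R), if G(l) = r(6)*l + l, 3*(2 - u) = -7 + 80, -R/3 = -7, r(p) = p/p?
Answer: -991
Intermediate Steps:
r(p) = 1
R = 21 (R = -3*(-7) = 21)
u = -67/3 (u = 2 - (-7 + 80)/3 = 2 - 1/3*73 = 2 - 73/3 = -67/3 ≈ -22.333)
G(l) = 2*l (G(l) = 1*l + l = l + l = 2*l)
-53 + u*G(R) = -53 - 134*21/3 = -53 - 67/3*42 = -53 - 938 = -991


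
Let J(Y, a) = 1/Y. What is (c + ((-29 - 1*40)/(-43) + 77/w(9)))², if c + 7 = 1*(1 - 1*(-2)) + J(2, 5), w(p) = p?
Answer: 26574025/599076 ≈ 44.358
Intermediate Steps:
c = -7/2 (c = -7 + (1*(1 - 1*(-2)) + 1/2) = -7 + (1*(1 + 2) + ½) = -7 + (1*3 + ½) = -7 + (3 + ½) = -7 + 7/2 = -7/2 ≈ -3.5000)
(c + ((-29 - 1*40)/(-43) + 77/w(9)))² = (-7/2 + ((-29 - 1*40)/(-43) + 77/9))² = (-7/2 + ((-29 - 40)*(-1/43) + 77*(⅑)))² = (-7/2 + (-69*(-1/43) + 77/9))² = (-7/2 + (69/43 + 77/9))² = (-7/2 + 3932/387)² = (5155/774)² = 26574025/599076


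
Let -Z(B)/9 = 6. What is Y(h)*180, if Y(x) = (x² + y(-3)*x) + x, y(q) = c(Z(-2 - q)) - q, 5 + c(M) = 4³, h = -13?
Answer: -117000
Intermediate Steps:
Z(B) = -54 (Z(B) = -9*6 = -54)
c(M) = 59 (c(M) = -5 + 4³ = -5 + 64 = 59)
y(q) = 59 - q
Y(x) = x² + 63*x (Y(x) = (x² + (59 - 1*(-3))*x) + x = (x² + (59 + 3)*x) + x = (x² + 62*x) + x = x² + 63*x)
Y(h)*180 = -13*(63 - 13)*180 = -13*50*180 = -650*180 = -117000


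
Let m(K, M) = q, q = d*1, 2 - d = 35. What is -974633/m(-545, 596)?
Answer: 88603/3 ≈ 29534.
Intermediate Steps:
d = -33 (d = 2 - 1*35 = 2 - 35 = -33)
q = -33 (q = -33*1 = -33)
m(K, M) = -33
-974633/m(-545, 596) = -974633/(-33) = -974633*(-1/33) = 88603/3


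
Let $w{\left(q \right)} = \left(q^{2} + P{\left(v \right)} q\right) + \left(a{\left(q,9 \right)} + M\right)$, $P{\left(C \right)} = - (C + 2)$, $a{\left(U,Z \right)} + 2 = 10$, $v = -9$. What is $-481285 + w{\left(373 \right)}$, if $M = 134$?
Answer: $-339403$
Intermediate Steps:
$a{\left(U,Z \right)} = 8$ ($a{\left(U,Z \right)} = -2 + 10 = 8$)
$P{\left(C \right)} = -2 - C$ ($P{\left(C \right)} = - (2 + C) = -2 - C$)
$w{\left(q \right)} = 142 + q^{2} + 7 q$ ($w{\left(q \right)} = \left(q^{2} + \left(-2 - -9\right) q\right) + \left(8 + 134\right) = \left(q^{2} + \left(-2 + 9\right) q\right) + 142 = \left(q^{2} + 7 q\right) + 142 = 142 + q^{2} + 7 q$)
$-481285 + w{\left(373 \right)} = -481285 + \left(142 + 373^{2} + 7 \cdot 373\right) = -481285 + \left(142 + 139129 + 2611\right) = -481285 + 141882 = -339403$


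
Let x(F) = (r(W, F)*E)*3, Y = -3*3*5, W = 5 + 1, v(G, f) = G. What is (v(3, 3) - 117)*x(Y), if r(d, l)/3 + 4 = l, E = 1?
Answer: 50274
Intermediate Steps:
W = 6
r(d, l) = -12 + 3*l
Y = -45 (Y = -9*5 = -45)
x(F) = -36 + 9*F (x(F) = ((-12 + 3*F)*1)*3 = (-12 + 3*F)*3 = -36 + 9*F)
(v(3, 3) - 117)*x(Y) = (3 - 117)*(-36 + 9*(-45)) = -114*(-36 - 405) = -114*(-441) = 50274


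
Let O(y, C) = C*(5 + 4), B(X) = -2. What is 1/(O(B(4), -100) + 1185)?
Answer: 1/285 ≈ 0.0035088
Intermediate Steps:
O(y, C) = 9*C (O(y, C) = C*9 = 9*C)
1/(O(B(4), -100) + 1185) = 1/(9*(-100) + 1185) = 1/(-900 + 1185) = 1/285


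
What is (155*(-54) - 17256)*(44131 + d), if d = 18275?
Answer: -1599216156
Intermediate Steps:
(155*(-54) - 17256)*(44131 + d) = (155*(-54) - 17256)*(44131 + 18275) = (-8370 - 17256)*62406 = -25626*62406 = -1599216156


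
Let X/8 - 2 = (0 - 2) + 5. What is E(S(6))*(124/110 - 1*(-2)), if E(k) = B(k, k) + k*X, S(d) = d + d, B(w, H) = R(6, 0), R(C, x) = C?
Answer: 83592/55 ≈ 1519.9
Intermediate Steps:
X = 40 (X = 16 + 8*((0 - 2) + 5) = 16 + 8*(-2 + 5) = 16 + 8*3 = 16 + 24 = 40)
B(w, H) = 6
S(d) = 2*d
E(k) = 6 + 40*k (E(k) = 6 + k*40 = 6 + 40*k)
E(S(6))*(124/110 - 1*(-2)) = (6 + 40*(2*6))*(124/110 - 1*(-2)) = (6 + 40*12)*(124*(1/110) + 2) = (6 + 480)*(62/55 + 2) = 486*(172/55) = 83592/55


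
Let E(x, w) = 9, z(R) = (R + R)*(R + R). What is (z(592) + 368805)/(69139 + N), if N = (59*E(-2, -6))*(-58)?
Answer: 1770661/38341 ≈ 46.182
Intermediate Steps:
z(R) = 4*R² (z(R) = (2*R)*(2*R) = 4*R²)
N = -30798 (N = (59*9)*(-58) = 531*(-58) = -30798)
(z(592) + 368805)/(69139 + N) = (4*592² + 368805)/(69139 - 30798) = (4*350464 + 368805)/38341 = (1401856 + 368805)*(1/38341) = 1770661*(1/38341) = 1770661/38341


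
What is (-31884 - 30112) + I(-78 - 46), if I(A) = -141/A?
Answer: -7687363/124 ≈ -61995.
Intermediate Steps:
(-31884 - 30112) + I(-78 - 46) = (-31884 - 30112) - 141/(-78 - 46) = -61996 - 141/(-124) = -61996 - 141*(-1/124) = -61996 + 141/124 = -7687363/124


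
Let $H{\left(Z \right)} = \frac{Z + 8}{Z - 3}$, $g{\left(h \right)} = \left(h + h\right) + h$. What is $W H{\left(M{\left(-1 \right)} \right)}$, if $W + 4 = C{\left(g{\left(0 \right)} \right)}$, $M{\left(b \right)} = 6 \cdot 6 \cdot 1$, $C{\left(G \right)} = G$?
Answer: $- \frac{16}{3} \approx -5.3333$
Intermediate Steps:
$g{\left(h \right)} = 3 h$ ($g{\left(h \right)} = 2 h + h = 3 h$)
$M{\left(b \right)} = 36$ ($M{\left(b \right)} = 36 \cdot 1 = 36$)
$H{\left(Z \right)} = \frac{8 + Z}{-3 + Z}$
$W = -4$ ($W = -4 + 3 \cdot 0 = -4 + 0 = -4$)
$W H{\left(M{\left(-1 \right)} \right)} = - 4 \frac{8 + 36}{-3 + 36} = - 4 \cdot \frac{1}{33} \cdot 44 = \left(-4\right) \frac{4}{3} = - \frac{16}{3}$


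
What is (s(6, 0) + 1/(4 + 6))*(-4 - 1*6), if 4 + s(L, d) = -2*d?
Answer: 39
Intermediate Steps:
s(L, d) = -4 - 2*d
(s(6, 0) + 1/(4 + 6))*(-4 - 1*6) = ((-4 - 2*0) + 1/(4 + 6))*(-4 - 1*6) = ((-4 + 0) + 1/10)*(-4 - 6) = (-4 + 1/10)*(-10) = -39/10*(-10) = 39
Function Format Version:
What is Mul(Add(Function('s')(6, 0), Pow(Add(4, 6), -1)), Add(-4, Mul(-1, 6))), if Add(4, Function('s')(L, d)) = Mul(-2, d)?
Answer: 39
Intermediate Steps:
Function('s')(L, d) = Add(-4, Mul(-2, d))
Mul(Add(Function('s')(6, 0), Pow(Add(4, 6), -1)), Add(-4, Mul(-1, 6))) = Mul(Add(Add(-4, Mul(-2, 0)), Pow(Add(4, 6), -1)), Add(-4, Mul(-1, 6))) = Mul(Add(Add(-4, 0), Pow(10, -1)), Add(-4, -6)) = Mul(Add(-4, Rational(1, 10)), -10) = Mul(Rational(-39, 10), -10) = 39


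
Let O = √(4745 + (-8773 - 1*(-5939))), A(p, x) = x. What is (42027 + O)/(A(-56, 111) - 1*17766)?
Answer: -14009/5885 - 7*√39/17655 ≈ -2.3829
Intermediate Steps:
O = 7*√39 (O = √(4745 + (-8773 + 5939)) = √(4745 - 2834) = √1911 = 7*√39 ≈ 43.715)
(42027 + O)/(A(-56, 111) - 1*17766) = (42027 + 7*√39)/(111 - 1*17766) = (42027 + 7*√39)/(111 - 17766) = (42027 + 7*√39)/(-17655) = (42027 + 7*√39)*(-1/17655) = -14009/5885 - 7*√39/17655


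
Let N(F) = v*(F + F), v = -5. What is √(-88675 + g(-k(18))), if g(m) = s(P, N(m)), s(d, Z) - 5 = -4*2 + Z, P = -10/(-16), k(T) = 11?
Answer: 2*I*√22142 ≈ 297.6*I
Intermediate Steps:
N(F) = -10*F (N(F) = -5*(F + F) = -10*F)
P = 5/8 (P = -10*(-1/16) = 5/8 ≈ 0.62500)
s(d, Z) = -3 + Z (s(d, Z) = 5 + (-4*2 + Z) = 5 + (-8 + Z) = -3 + Z)
g(m) = -3 - 10*m
√(-88675 + g(-k(18))) = √(-88675 + (-3 - (-10)*11)) = √(-88675 + (-3 - 10*(-11))) = √(-88675 + (-3 + 110)) = √(-88675 + 107) = √(-88568) = 2*I*√22142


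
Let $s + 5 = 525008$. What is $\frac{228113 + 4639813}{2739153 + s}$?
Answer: $\frac{115903}{77718} \approx 1.4913$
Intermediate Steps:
$s = 525003$ ($s = -5 + 525008 = 525003$)
$\frac{228113 + 4639813}{2739153 + s} = \frac{228113 + 4639813}{2739153 + 525003} = \frac{4867926}{3264156} = 4867926 \cdot \frac{1}{3264156} = \frac{115903}{77718}$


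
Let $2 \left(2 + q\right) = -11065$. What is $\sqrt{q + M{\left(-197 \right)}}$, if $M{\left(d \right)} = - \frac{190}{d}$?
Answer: $\frac{i \sqrt{859003922}}{394} \approx 74.388 i$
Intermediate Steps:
$q = - \frac{11069}{2}$ ($q = -2 + \frac{1}{2} \left(-11065\right) = -2 - \frac{11065}{2} = - \frac{11069}{2} \approx -5534.5$)
$\sqrt{q + M{\left(-197 \right)}} = \sqrt{- \frac{11069}{2} - \frac{190}{-197}} = \sqrt{- \frac{11069}{2} - - \frac{190}{197}} = \sqrt{- \frac{11069}{2} + \frac{190}{197}} = \sqrt{- \frac{2180213}{394}} = \frac{i \sqrt{859003922}}{394}$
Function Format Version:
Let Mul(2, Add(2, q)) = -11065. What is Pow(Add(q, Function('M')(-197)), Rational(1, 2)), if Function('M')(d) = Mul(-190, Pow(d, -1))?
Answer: Mul(Rational(1, 394), I, Pow(859003922, Rational(1, 2))) ≈ Mul(74.388, I)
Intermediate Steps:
q = Rational(-11069, 2) (q = Add(-2, Mul(Rational(1, 2), -11065)) = Add(-2, Rational(-11065, 2)) = Rational(-11069, 2) ≈ -5534.5)
Pow(Add(q, Function('M')(-197)), Rational(1, 2)) = Pow(Add(Rational(-11069, 2), Mul(-190, Pow(-197, -1))), Rational(1, 2)) = Pow(Add(Rational(-11069, 2), Mul(-190, Rational(-1, 197))), Rational(1, 2)) = Pow(Add(Rational(-11069, 2), Rational(190, 197)), Rational(1, 2)) = Pow(Rational(-2180213, 394), Rational(1, 2)) = Mul(Rational(1, 394), I, Pow(859003922, Rational(1, 2)))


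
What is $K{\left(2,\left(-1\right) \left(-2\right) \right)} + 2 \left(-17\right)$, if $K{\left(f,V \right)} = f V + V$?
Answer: $-28$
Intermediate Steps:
$K{\left(f,V \right)} = V + V f$ ($K{\left(f,V \right)} = V f + V = V + V f$)
$K{\left(2,\left(-1\right) \left(-2\right) \right)} + 2 \left(-17\right) = \left(-1\right) \left(-2\right) \left(1 + 2\right) + 2 \left(-17\right) = 2 \cdot 3 - 34 = 6 - 34 = -28$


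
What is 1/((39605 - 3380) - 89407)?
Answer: -1/53182 ≈ -1.8803e-5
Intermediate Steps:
1/((39605 - 3380) - 89407) = 1/(36225 - 89407) = 1/(-53182) = -1/53182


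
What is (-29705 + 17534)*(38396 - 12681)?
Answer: -312977265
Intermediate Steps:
(-29705 + 17534)*(38396 - 12681) = -12171*25715 = -312977265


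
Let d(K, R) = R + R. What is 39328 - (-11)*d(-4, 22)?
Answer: 39812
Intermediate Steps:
d(K, R) = 2*R
39328 - (-11)*d(-4, 22) = 39328 - (-11)*2*22 = 39328 - (-11)*44 = 39328 - 1*(-484) = 39328 + 484 = 39812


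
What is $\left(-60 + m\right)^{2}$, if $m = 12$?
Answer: $2304$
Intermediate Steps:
$\left(-60 + m\right)^{2} = \left(-60 + 12\right)^{2} = \left(-48\right)^{2} = 2304$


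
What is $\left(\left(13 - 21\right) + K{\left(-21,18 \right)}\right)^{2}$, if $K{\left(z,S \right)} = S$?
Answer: $100$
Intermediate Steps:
$\left(\left(13 - 21\right) + K{\left(-21,18 \right)}\right)^{2} = \left(\left(13 - 21\right) + 18\right)^{2} = \left(-8 + 18\right)^{2} = 10^{2} = 100$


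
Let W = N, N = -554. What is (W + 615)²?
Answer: 3721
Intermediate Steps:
W = -554
(W + 615)² = (-554 + 615)² = 61² = 3721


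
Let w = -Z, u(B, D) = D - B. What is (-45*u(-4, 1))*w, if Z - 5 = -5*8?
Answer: -7875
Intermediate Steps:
Z = -35 (Z = 5 - 5*8 = 5 - 40 = -35)
w = 35 (w = -1*(-35) = 35)
(-45*u(-4, 1))*w = -45*(1 - 1*(-4))*35 = -45*(1 + 4)*35 = -45*5*35 = -225*35 = -7875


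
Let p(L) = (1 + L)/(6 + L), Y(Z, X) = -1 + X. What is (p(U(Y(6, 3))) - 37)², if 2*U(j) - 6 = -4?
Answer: 66049/49 ≈ 1347.9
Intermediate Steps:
U(j) = 1 (U(j) = 3 + (½)*(-4) = 3 - 2 = 1)
p(L) = (1 + L)/(6 + L)
(p(U(Y(6, 3))) - 37)² = ((1 + 1)/(6 + 1) - 37)² = (2/7 - 37)² = (-257/7)² = 66049/49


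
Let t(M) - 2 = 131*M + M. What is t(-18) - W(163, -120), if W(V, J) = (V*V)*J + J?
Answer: 3186026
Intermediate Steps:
t(M) = 2 + 132*M (t(M) = 2 + (131*M + M) = 2 + 132*M)
W(V, J) = J + J*V**2 (W(V, J) = V**2*J + J = J*V**2 + J = J + J*V**2)
t(-18) - W(163, -120) = (2 + 132*(-18)) - (-120)*(1 + 163**2) = (2 - 2376) - (-120)*(1 + 26569) = -2374 - (-120)*26570 = -2374 - 1*(-3188400) = -2374 + 3188400 = 3186026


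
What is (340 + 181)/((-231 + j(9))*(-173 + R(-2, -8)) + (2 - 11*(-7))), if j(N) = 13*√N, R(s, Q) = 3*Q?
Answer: 521/37903 ≈ 0.013746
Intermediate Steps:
(340 + 181)/((-231 + j(9))*(-173 + R(-2, -8)) + (2 - 11*(-7))) = (340 + 181)/((-231 + 13*√9)*(-173 + 3*(-8)) + (2 - 11*(-7))) = 521/((-231 + 13*3)*(-173 - 24) + (2 + 77)) = 521/((-231 + 39)*(-197) + 79) = 521/(-192*(-197) + 79) = 521/(37824 + 79) = 521/37903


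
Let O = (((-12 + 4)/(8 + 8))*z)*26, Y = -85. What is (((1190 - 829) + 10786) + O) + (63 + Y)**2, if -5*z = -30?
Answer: 11553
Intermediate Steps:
z = 6 (z = -1/5*(-30) = 6)
O = -78 (O = (((-12 + 4)/(8 + 8))*6)*26 = (-8/16*6)*26 = (-8*1/16*6)*26 = -1/2*6*26 = -3*26 = -78)
(((1190 - 829) + 10786) + O) + (63 + Y)**2 = (((1190 - 829) + 10786) - 78) + (63 - 85)**2 = ((361 + 10786) - 78) + (-22)**2 = (11147 - 78) + 484 = 11069 + 484 = 11553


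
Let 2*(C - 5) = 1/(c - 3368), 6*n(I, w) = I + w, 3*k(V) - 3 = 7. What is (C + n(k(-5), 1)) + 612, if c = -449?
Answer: 21220607/34353 ≈ 617.72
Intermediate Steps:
k(V) = 10/3 (k(V) = 1 + (⅓)*7 = 1 + 7/3 = 10/3)
n(I, w) = I/6 + w/6 (n(I, w) = (I + w)/6 = I/6 + w/6)
C = 38169/7634 (C = 5 + 1/(2*(-449 - 3368)) = 5 + (½)/(-3817) = 5 + (½)*(-1/3817) = 5 - 1/7634 = 38169/7634 ≈ 4.9999)
(C + n(k(-5), 1)) + 612 = (38169/7634 + ((⅙)*(10/3) + (⅙)*1)) + 612 = (38169/7634 + (5/9 + ⅙)) + 612 = (38169/7634 + 13/18) + 612 = 196571/34353 + 612 = 21220607/34353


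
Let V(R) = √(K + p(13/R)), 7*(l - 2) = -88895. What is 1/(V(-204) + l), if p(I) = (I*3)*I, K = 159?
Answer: -8630700624/109586363652359 - 3332*√6617451/109586363652359 ≈ -7.8835e-5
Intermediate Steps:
p(I) = 3*I² (p(I) = (3*I)*I = 3*I²)
l = -88881/7 (l = 2 + (⅐)*(-88895) = 2 - 88895/7 = -88881/7 ≈ -12697.)
V(R) = √(159 + 507/R²) (V(R) = √(159 + 3*(13/R)²) = √(159 + 3*(169/R²)) = √(159 + 507/R²))
1/(V(-204) + l) = 1/(√(159 + 507/(-204)²) - 88881/7) = 1/(√(159 + 507*(1/41616)) - 88881/7) = 1/(√(159 + 169/13872) - 88881/7) = 1/(√(2205817/13872) - 88881/7) = 1/(√6617451/204 - 88881/7) = 1/(-88881/7 + √6617451/204)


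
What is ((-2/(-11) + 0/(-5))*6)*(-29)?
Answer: -348/11 ≈ -31.636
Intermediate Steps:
((-2/(-11) + 0/(-5))*6)*(-29) = ((-2*(-1/11) + 0*(-⅕))*6)*(-29) = ((2/11 + 0)*6)*(-29) = ((2/11)*6)*(-29) = (12/11)*(-29) = -348/11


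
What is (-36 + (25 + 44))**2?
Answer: 1089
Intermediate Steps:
(-36 + (25 + 44))**2 = (-36 + 69)**2 = 33**2 = 1089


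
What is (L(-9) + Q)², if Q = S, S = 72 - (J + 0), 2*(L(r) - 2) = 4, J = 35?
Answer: 1681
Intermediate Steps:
L(r) = 4 (L(r) = 2 + (½)*4 = 2 + 2 = 4)
S = 37 (S = 72 - (35 + 0) = 72 - 1*35 = 72 - 35 = 37)
Q = 37
(L(-9) + Q)² = (4 + 37)² = 41² = 1681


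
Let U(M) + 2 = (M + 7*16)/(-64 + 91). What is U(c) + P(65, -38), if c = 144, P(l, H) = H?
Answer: -824/27 ≈ -30.519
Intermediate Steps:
U(M) = 58/27 + M/27 (U(M) = -2 + (M + 7*16)/(-64 + 91) = -2 + (M + 112)/27 = -2 + (112 + M)*(1/27) = -2 + (112/27 + M/27) = 58/27 + M/27)
U(c) + P(65, -38) = (58/27 + (1/27)*144) - 38 = (58/27 + 16/3) - 38 = 202/27 - 38 = -824/27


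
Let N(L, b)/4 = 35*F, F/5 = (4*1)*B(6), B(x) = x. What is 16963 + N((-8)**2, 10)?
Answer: 33763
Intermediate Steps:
F = 120 (F = 5*((4*1)*6) = 5*(4*6) = 5*24 = 120)
N(L, b) = 16800 (N(L, b) = 4*(35*120) = 4*4200 = 16800)
16963 + N((-8)**2, 10) = 16963 + 16800 = 33763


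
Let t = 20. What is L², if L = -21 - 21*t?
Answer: 194481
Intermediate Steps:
L = -441 (L = -21 - 21*20 = -21 - 420 = -441)
L² = (-441)² = 194481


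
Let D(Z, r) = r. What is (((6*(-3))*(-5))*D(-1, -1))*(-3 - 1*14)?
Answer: 1530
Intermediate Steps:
(((6*(-3))*(-5))*D(-1, -1))*(-3 - 1*14) = (((6*(-3))*(-5))*(-1))*(-3 - 1*14) = (-18*(-5)*(-1))*(-3 - 14) = (90*(-1))*(-17) = -90*(-17) = 1530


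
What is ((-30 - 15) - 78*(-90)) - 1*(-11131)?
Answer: 18106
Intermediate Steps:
((-30 - 15) - 78*(-90)) - 1*(-11131) = (-45 + 7020) + 11131 = 6975 + 11131 = 18106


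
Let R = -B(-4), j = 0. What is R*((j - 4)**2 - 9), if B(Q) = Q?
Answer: 28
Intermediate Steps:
R = 4 (R = -1*(-4) = 4)
R*((j - 4)**2 - 9) = 4*((0 - 4)**2 - 9) = 4*((-4)**2 - 9) = 4*(16 - 9) = 4*7 = 28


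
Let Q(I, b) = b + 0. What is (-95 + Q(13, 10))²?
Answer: 7225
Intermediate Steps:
Q(I, b) = b
(-95 + Q(13, 10))² = (-95 + 10)² = (-85)² = 7225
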